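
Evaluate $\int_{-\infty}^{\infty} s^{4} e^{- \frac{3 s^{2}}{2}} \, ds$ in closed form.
$\frac{\sqrt{6} \sqrt{\pi}}{9}$

Consider the simpler parametrised integral
$$J(a) = \int_{-\infty}^{\infty} e^{- a s^{2}} \, ds = \frac{\sqrt{\pi}}{\sqrt{a}}.$$

Differentiating under the integral sign brings down a factor of $(-s^2)$:
$$\frac{dJ}{da} = \int_{-\infty}^{\infty} - s^{2} e^{- a s^{2}} \, ds = - \frac{\sqrt{\pi}}{2 a^{\frac{3}{2}}}.$$

Repeating twice in total — each differentiation brings down another $(-s^2)$ — gives
$$\frac{d^{2}J}{da^{2}} = \int_{-\infty}^{\infty} s^{4} e^{- a s^{2}} \, ds = \frac{3 \sqrt{\pi}}{4 a^{\frac{5}{2}}},$$
and the integrand here is exactly the target integrand, so $I = \frac{3 \sqrt{\pi}}{4 a^{\frac{5}{2}}}$.

Setting $a = \frac{3}{2}$:
$$I = \frac{\sqrt{6} \sqrt{\pi}}{9}.$$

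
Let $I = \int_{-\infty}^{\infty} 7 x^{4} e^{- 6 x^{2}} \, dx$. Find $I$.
$\frac{7 \sqrt{6} \sqrt{\pi}}{288}$

Start from the elementary integral
$$J(a) = \int_{-\infty}^{\infty} 7 e^{- a x^{2}} \, dx = \frac{7 \sqrt{\pi}}{\sqrt{a}}.$$

Differentiating under the integral sign brings down a factor of $(-x^2)$:
$$\frac{dJ}{da} = \int_{-\infty}^{\infty} - 7 x^{2} e^{- a x^{2}} \, dx = - \frac{7 \sqrt{\pi}}{2 a^{\frac{3}{2}}}.$$

Repeating twice in total — each differentiation brings down another $(-x^2)$ — gives
$$\frac{d^{2}J}{da^{2}} = \int_{-\infty}^{\infty} 7 x^{4} e^{- a x^{2}} \, dx = \frac{21 \sqrt{\pi}}{4 a^{\frac{5}{2}}},$$
and the integrand here is exactly the target integrand, so $I = \frac{21 \sqrt{\pi}}{4 a^{\frac{5}{2}}}$.

Setting $a = 6$:
$$I = \frac{7 \sqrt{6} \sqrt{\pi}}{288}.$$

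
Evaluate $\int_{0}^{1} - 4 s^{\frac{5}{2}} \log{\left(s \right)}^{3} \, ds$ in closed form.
$\frac{384}{2401}$

Start from the elementary integral
$$J(a) = \int_{0}^{1} - 4 s^{a} \, ds = - \frac{4}{a + 1}.$$

Differentiating under the integral sign brings down a factor of $\ln s$:
$$\frac{dJ}{da} = \int_{0}^{1} - 4 s^{a} \log{\left(s \right)} \, ds = \frac{4}{\left(a + 1\right)^{2}}.$$

Repeating $3$ times in total — each differentiation brings down another $\ln s$ — gives
$$\frac{d^{3}J}{da^{3}} = \int_{0}^{1} - 4 s^{a} \log{\left(s \right)}^{3} \, ds = \frac{24}{\left(a + 1\right)^{4}},$$
and the integrand here is exactly the target integrand, so $I = \frac{24}{\left(a + 1\right)^{4}}$.

Setting $a = \frac{5}{2}$:
$$I = \frac{384}{2401}.$$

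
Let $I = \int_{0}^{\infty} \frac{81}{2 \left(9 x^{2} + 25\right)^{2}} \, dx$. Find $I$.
$\frac{27 \pi}{1000}$

Begin with the known result
$$J(a) = \int_{0}^{\infty} \frac{1}{2 \left(a^{2} + x^{2}\right)} \, dx = \frac{\pi}{4 a}.$$

Differentiating under the integral sign with respect to $a$,
$$\frac{dJ}{da} = \int_{0}^{\infty} - \frac{a}{\left(a^{2} + x^{2}\right)^{2}} \, dx = - \frac{\pi}{4 a^{2}},$$
so $\int_{0}^{\infty} \frac{1}{2 \left(a^{2} + x^{2}\right)^{2}} \, dx = \frac{\pi}{8 a^{3}}$.

Setting $a = \frac{5}{3}$:
$$I = \frac{27 \pi}{1000}.$$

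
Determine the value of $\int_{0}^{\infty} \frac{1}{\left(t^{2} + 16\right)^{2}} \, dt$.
$\frac{\pi}{256}$

Begin with the known result
$$J(a) = \int_{0}^{\infty} \frac{1}{a^{2} + t^{2}} \, dt = \frac{\pi}{2 a}.$$

Differentiating under the integral sign with respect to $a$,
$$\frac{dJ}{da} = \int_{0}^{\infty} - \frac{2 a}{\left(a^{2} + t^{2}\right)^{2}} \, dt = - \frac{\pi}{2 a^{2}},$$
so $\int_{0}^{\infty} \frac{1}{\left(a^{2} + t^{2}\right)^{2}} \, dt = \frac{\pi}{4 a^{3}}$.

Setting $a = 4$:
$$I = \frac{\pi}{256}.$$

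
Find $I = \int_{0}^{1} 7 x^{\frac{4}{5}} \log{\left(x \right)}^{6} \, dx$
$\frac{43750000}{531441}$

Begin with the known integral
$$J(a) = \int_{0}^{1} 7 x^{a} \, dx = \frac{7}{a + 1}.$$

Differentiating under the integral sign brings down a factor of $\ln x$:
$$\frac{dJ}{da} = \int_{0}^{1} 7 x^{a} \log{\left(x \right)} \, dx = - \frac{7}{\left(a + 1\right)^{2}}.$$

Repeating $6$ times in total — each differentiation brings down another $\ln x$ — gives
$$\frac{d^{6}J}{da^{6}} = \int_{0}^{1} 7 x^{a} \log{\left(x \right)}^{6} \, dx = \frac{5040}{\left(a + 1\right)^{7}},$$
and the integrand here is exactly the target integrand, so $I = \frac{5040}{\left(a + 1\right)^{7}}$.

Setting $a = \frac{4}{5}$:
$$I = \frac{43750000}{531441}.$$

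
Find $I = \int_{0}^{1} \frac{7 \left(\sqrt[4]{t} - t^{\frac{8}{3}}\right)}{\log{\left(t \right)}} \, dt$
$\log{\left(\frac{170859375}{319277809664} \right)}$

Introduce a parameter $a$ in the exponent: let $I(a) = \int_{0}^{1} \frac{7 \left(- t^{\frac{8}{3}} + t^{a}\right)}{\log{\left(t \right)}} \, dt$.

Since $\dfrac{\partial}{\partial a}\,t^{a} = t^{a} \ln t$, the $\ln t$ in the denominator cancels and
$$\frac{dI}{da} = \int_{0}^{1} 7 t^{a} \, dt = 7 \left[\frac{t^{a+1}}{a+1}\right]_0^1 = \frac{7}{a + 1}.$$

Integrating with respect to $a$ gives $I(a) = \log{\left(\frac{2187 \left(a + 1\right)^{7}}{19487171} \right)} + C$.

At $a = \frac{8}{3}$ the integrand is identically $0$, so $I(\frac{8}{3}) = 0$. The closed form gives $0$, hence $C = 0$.

Setting $a = \frac{1}{4}$:
$$I = \log{\left(\frac{170859375}{319277809664} \right)}.$$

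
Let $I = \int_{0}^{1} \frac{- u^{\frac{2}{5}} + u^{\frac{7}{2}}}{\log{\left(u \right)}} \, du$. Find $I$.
$\log{\left(\frac{45}{14} \right)}$

Replace the exponent $\frac{7}{2}$ by a parameter $a$: let $I(a) = \int_{0}^{1} \frac{- u^{\frac{2}{5}} + u^{a}}{\log{\left(u \right)}} \, du$.

Since $\dfrac{\partial}{\partial a}\,u^{a} = u^{a} \ln u$, the $\ln u$ in the denominator cancels and
$$\frac{dI}{da} = \int_{0}^{1} u^{a} \, du = \left[\frac{u^{a+1}}{a+1}\right]_0^1 = \frac{1}{a + 1}.$$

Integrating with respect to $a$ gives $I(a) = \log{\left(\frac{5 a}{7} + \frac{5}{7} \right)} + C$.

At $a = \frac{2}{5}$ the integrand is identically $0$, so $I(\frac{2}{5}) = 0$. The closed form gives $0$, hence $C = 0$.

Setting $a = \frac{7}{2}$:
$$I = \log{\left(\frac{45}{14} \right)}.$$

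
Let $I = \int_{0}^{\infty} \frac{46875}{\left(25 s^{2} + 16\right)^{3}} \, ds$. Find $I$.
$\frac{28125 \pi}{16384}$

Begin with the known result
$$J(a) = \int_{0}^{\infty} \frac{3}{a^{2} + s^{2}} \, ds = \frac{3 \pi}{2 a}.$$

Differentiating under the integral sign with respect to $a$,
$$\frac{dJ}{da} = \int_{0}^{\infty} - \frac{6 a}{\left(a^{2} + s^{2}\right)^{2}} \, ds = - \frac{3 \pi}{2 a^{2}},$$
so $\int_{0}^{\infty} \frac{3}{\left(a^{2} + s^{2}\right)^{2}} \, ds = \frac{3 \pi}{4 a^{3}}$.

Repeating — each differentiation of $1/(s^2+a^2)^j$ produces $-2ja/(s^2+a^2)^{j+1}$ — and dividing through by $-2ja$ at each step yields, after $2$ differentiations in total,
$$\int_{0}^{\infty} \frac{3}{\left(a^{2} + s^{2}\right)^{3}} \, ds = \frac{9 \pi}{16 a^{5}}.$$

Setting $a = \frac{4}{5}$:
$$I = \frac{28125 \pi}{16384}.$$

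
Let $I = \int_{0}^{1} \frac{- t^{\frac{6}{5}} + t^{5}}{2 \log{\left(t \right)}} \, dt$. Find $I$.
$- \log{\left(11 \right)} + \frac{\log{\left(330 \right)}}{2}$

Consider the one-parameter family: let $I(a) = \int_{0}^{1} \frac{- t^{\frac{6}{5}} + t^{a}}{2 \log{\left(t \right)}} \, dt$.

Since $\dfrac{\partial}{\partial a}\,t^{a} = t^{a} \ln t$, the $\ln t$ in the denominator cancels and
$$\frac{dI}{da} = \int_{0}^{1} \frac{1}{2} t^{a} \, dt = \frac{1}{2} \left[\frac{t^{a+1}}{a+1}\right]_0^1 = \frac{1}{2 \left(a + 1\right)}.$$

Integrating with respect to $a$ gives $I(a) = \log{\left(\frac{\sqrt{55} \sqrt{a + 1}}{11} \right)} + C$.

At $a = \frac{6}{5}$ the integrand is identically $0$, so $I(\frac{6}{5}) = 0$. The closed form gives $0$, hence $C = 0$.

Setting $a = 5$:
$$I = - \log{\left(11 \right)} + \frac{\log{\left(330 \right)}}{2}.$$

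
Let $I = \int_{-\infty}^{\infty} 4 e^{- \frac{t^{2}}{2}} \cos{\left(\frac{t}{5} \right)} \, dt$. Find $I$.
$\frac{4 \sqrt{2} \sqrt{\pi}}{e^{\frac{1}{50}}}$

Define $I(b) = \int_{-\infty}^{\infty} 4 e^{- \frac{t^{2}}{2}} \cos{\left(b t \right)} \, dt$.

Differentiating under the integral sign,
$$I'(b) = \int_{-\infty}^{\infty} - 4 t e^{- \frac{t^{2}}{2}} \sin{\left(b t \right)} \, dt.$$

Integrate $\int_{-\infty}^{\infty} t \sin(b t)\, e^{- \frac{t^{2}}{2}}\, dt$ by parts with $u = \sin(b t)$ and $dv = t\, e^{- \frac{t^{2}}{2}}\, dt$, giving $v = - e^{- \frac{t^{2}}{2}}$. The boundary term vanishes and
$$\int_{-\infty}^{\infty} t \sin(b t)\, e^{- \frac{t^{2}}{2}}\, dt = b \int_{-\infty}^{\infty} \cos(b t)\, e^{- \frac{t^{2}}{2}}\, dt,$$
so $I'(b) = - b\, I(b)$.

This is a separable first-order ODE; solving with the initial condition $I(0) = \int_{-\infty}^{\infty} 4 e^{- \frac{t^{2}}{2}}\,dt = 4 \sqrt{2} \sqrt{\pi}$ gives
$$I(b) = 4 \sqrt{2} \sqrt{\pi} e^{- \frac{b^{2}}{2}}.$$

Setting $b = \frac{1}{5}$:
$$I = \frac{4 \sqrt{2} \sqrt{\pi}}{e^{\frac{1}{50}}}.$$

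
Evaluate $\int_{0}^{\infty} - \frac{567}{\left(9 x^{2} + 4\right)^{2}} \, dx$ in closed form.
$- \frac{189 \pi}{32}$

Begin with the known result
$$J(a) = \int_{0}^{\infty} - \frac{7}{a^{2} + x^{2}} \, dx = - \frac{7 \pi}{2 a}.$$

Differentiating under the integral sign with respect to $a$,
$$\frac{dJ}{da} = \int_{0}^{\infty} \frac{14 a}{\left(a^{2} + x^{2}\right)^{2}} \, dx = \frac{7 \pi}{2 a^{2}},$$
so $\int_{0}^{\infty} - \frac{7}{\left(a^{2} + x^{2}\right)^{2}} \, dx = - \frac{7 \pi}{4 a^{3}}$.

Setting $a = \frac{2}{3}$:
$$I = - \frac{189 \pi}{32}.$$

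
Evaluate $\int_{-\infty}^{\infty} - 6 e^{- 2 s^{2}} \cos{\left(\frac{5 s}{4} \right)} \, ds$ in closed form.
$- \frac{3 \sqrt{2} \sqrt{\pi}}{e^{\frac{25}{128}}}$

Define $I(b) = \int_{-\infty}^{\infty} - 6 e^{- 2 s^{2}} \cos{\left(b s \right)} \, ds$.

Differentiating under the integral sign,
$$I'(b) = \int_{-\infty}^{\infty} 6 s e^{- 2 s^{2}} \sin{\left(b s \right)} \, ds.$$

Integrate $\int_{-\infty}^{\infty} s \sin(b s)\, e^{- 2 s^{2}}\, ds$ by parts with $u = \sin(b s)$ and $dv = s\, e^{- 2 s^{2}}\, ds$, giving $v = - \frac{e^{- 2 s^{2}}}{4}$. The boundary term vanishes and
$$\int_{-\infty}^{\infty} s \sin(b s)\, e^{- 2 s^{2}}\, ds = \frac{b}{4} \int_{-\infty}^{\infty} \cos(b s)\, e^{- 2 s^{2}}\, ds,$$
so $I'(b) = - \frac{b}{4}\, I(b)$.

This is a separable first-order ODE; solving with the initial condition $I(0) = \int_{-\infty}^{\infty} - 6 e^{- 2 s^{2}}\,ds = - 3 \sqrt{2} \sqrt{\pi}$ gives
$$I(b) = - 3 \sqrt{2} \sqrt{\pi} e^{- \frac{b^{2}}{8}}.$$

Setting $b = \frac{5}{4}$:
$$I = - \frac{3 \sqrt{2} \sqrt{\pi}}{e^{\frac{25}{128}}}.$$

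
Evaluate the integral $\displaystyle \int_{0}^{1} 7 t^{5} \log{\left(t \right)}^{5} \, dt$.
$- \frac{35}{1944}$

Begin with the known integral
$$J(a) = \int_{0}^{1} 7 t^{a} \, dt = \frac{7}{a + 1}.$$

Differentiating under the integral sign brings down a factor of $\ln t$:
$$\frac{dJ}{da} = \int_{0}^{1} 7 t^{a} \log{\left(t \right)} \, dt = - \frac{7}{\left(a + 1\right)^{2}}.$$

Repeating $5$ times in total — each differentiation brings down another $\ln t$ — gives
$$\frac{d^{5}J}{da^{5}} = \int_{0}^{1} 7 t^{a} \log{\left(t \right)}^{5} \, dt = - \frac{840}{\left(a + 1\right)^{6}},$$
and the integrand here is exactly the target integrand, so $I = - \frac{840}{\left(a + 1\right)^{6}}$.

Setting $a = 5$:
$$I = - \frac{35}{1944}.$$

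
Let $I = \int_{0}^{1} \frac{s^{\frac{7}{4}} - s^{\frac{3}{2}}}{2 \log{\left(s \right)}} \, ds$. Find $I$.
$\log{\left(\frac{\sqrt{110}}{10} \right)}$

Introduce a parameter $a$ in the exponent: let $I(a) = \int_{0}^{1} \frac{s^{\frac{7}{4}} - s^{a}}{2 \log{\left(s \right)}} \, ds$.

Since $\dfrac{\partial}{\partial a}\,s^{a} = s^{a} \ln s$, the $\ln s$ in the denominator cancels and
$$\frac{dI}{da} = \int_{0}^{1} - \frac{1}{2} s^{a} \, ds = - \frac{1}{2} \left[\frac{s^{a+1}}{a+1}\right]_0^1 = - \frac{1}{2 a + 2}.$$

Integrating with respect to $a$ gives $I(a) = - \frac{\log{\left(a + 1 \right)}}{2} - \log{\left(2 \right)} + \frac{\log{\left(11 \right)}}{2} + C$.

At $a = \frac{7}{4}$ the integrand is identically $0$, so $I(\frac{7}{4}) = 0$. The closed form gives $0$, hence $C = 0$.

Setting $a = \frac{3}{2}$:
$$I = \log{\left(\frac{\sqrt{110}}{10} \right)}.$$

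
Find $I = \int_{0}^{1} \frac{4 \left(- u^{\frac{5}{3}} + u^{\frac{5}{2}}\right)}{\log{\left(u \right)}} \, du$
$- \log{\left(\frac{65536}{194481} \right)}$

Consider the one-parameter family: let $I(a) = \int_{0}^{1} \frac{4 \left(u^{\frac{5}{2}} - u^{a}\right)}{\log{\left(u \right)}} \, du$.

Since $\dfrac{\partial}{\partial a}\,u^{a} = u^{a} \ln u$, the $\ln u$ in the denominator cancels and
$$\frac{dI}{da} = \int_{0}^{1} -4 u^{a} \, du = -4 \left[\frac{u^{a+1}}{a+1}\right]_0^1 = - \frac{4}{a + 1}.$$

Integrating with respect to $a$ gives $I(a) = - \log{\left(\frac{16 \left(a + 1\right)^{4}}{2401} \right)} + C$.

At $a = \frac{5}{2}$ the integrand is identically $0$, so $I(\frac{5}{2}) = 0$. The closed form gives $0$, hence $C = 0$.

Setting $a = \frac{5}{3}$:
$$I = - \log{\left(\frac{65536}{194481} \right)}.$$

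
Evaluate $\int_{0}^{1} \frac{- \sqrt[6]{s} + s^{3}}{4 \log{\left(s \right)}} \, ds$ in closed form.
$- \frac{\log{\left(7 \right)}}{4} + \frac{\log{\left(24 \right)}}{4}$

Introduce a parameter $a$ in the exponent: let $I(a) = \int_{0}^{1} \frac{- \sqrt[6]{s} + s^{a}}{4 \log{\left(s \right)}} \, ds$.

Since $\dfrac{\partial}{\partial a}\,s^{a} = s^{a} \ln s$, the $\ln s$ in the denominator cancels and
$$\frac{dI}{da} = \int_{0}^{1} \frac{1}{4} s^{a} \, ds = \frac{1}{4} \left[\frac{s^{a+1}}{a+1}\right]_0^1 = \frac{1}{4 \left(a + 1\right)}.$$

Integrating with respect to $a$ gives $I(a) = \frac{\log{\left(a + 1 \right)}}{4} - \frac{\log{\left(7 \right)}}{4} + \frac{\log{\left(6 \right)}}{4} + C$.

At $a = \frac{1}{6}$ the integrand is identically $0$, so $I(\frac{1}{6}) = 0$. The closed form gives $0$, hence $C = 0$.

Setting $a = 3$:
$$I = - \frac{\log{\left(7 \right)}}{4} + \frac{\log{\left(24 \right)}}{4}.$$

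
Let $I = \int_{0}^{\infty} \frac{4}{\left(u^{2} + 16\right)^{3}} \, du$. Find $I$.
$\frac{3 \pi}{4096}$

Recall the elementary integral
$$J(a) = \int_{0}^{\infty} \frac{4}{a^{2} + u^{2}} \, du = \frac{2 \pi}{a}.$$

Differentiating under the integral sign with respect to $a$,
$$\frac{dJ}{da} = \int_{0}^{\infty} - \frac{8 a}{\left(a^{2} + u^{2}\right)^{2}} \, du = - \frac{2 \pi}{a^{2}},$$
so $\int_{0}^{\infty} \frac{4}{\left(a^{2} + u^{2}\right)^{2}} \, du = \frac{\pi}{a^{3}}$.

Repeating — each differentiation of $1/(u^2+a^2)^j$ produces $-2ja/(u^2+a^2)^{j+1}$ — and dividing through by $-2ja$ at each step yields, after $2$ differentiations in total,
$$\int_{0}^{\infty} \frac{4}{\left(a^{2} + u^{2}\right)^{3}} \, du = \frac{3 \pi}{4 a^{5}}.$$

Setting $a = 4$:
$$I = \frac{3 \pi}{4096}.$$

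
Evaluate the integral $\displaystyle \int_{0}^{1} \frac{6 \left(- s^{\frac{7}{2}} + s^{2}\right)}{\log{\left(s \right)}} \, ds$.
$\log{\left(\frac{64}{729} \right)}$

Introduce a parameter $a$ in the exponent: let $I(a) = \int_{0}^{1} \frac{6 \left(s^{2} - s^{a}\right)}{\log{\left(s \right)}} \, ds$.

Since $\dfrac{\partial}{\partial a}\,s^{a} = s^{a} \ln s$, the $\ln s$ in the denominator cancels and
$$\frac{dI}{da} = \int_{0}^{1} -6 s^{a} \, ds = -6 \left[\frac{s^{a+1}}{a+1}\right]_0^1 = - \frac{6}{a + 1}.$$

Integrating with respect to $a$ gives $I(a) = \log{\left(\frac{729}{\left(a + 1\right)^{6}} \right)} + C$.

At $a = 2$ the integrand is identically $0$, so $I(2) = 0$. The closed form gives $0$, hence $C = 0$.

Setting $a = \frac{7}{2}$:
$$I = \log{\left(\frac{64}{729} \right)}.$$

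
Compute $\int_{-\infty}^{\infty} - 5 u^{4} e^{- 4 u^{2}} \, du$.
$- \frac{15 \sqrt{\pi}}{128}$

Consider the simpler parametrised integral
$$J(a) = \int_{-\infty}^{\infty} - 5 e^{- a u^{2}} \, du = - \frac{5 \sqrt{\pi}}{\sqrt{a}}.$$

Differentiating under the integral sign brings down a factor of $(-u^2)$:
$$\frac{dJ}{da} = \int_{-\infty}^{\infty} 5 u^{2} e^{- a u^{2}} \, du = \frac{5 \sqrt{\pi}}{2 a^{\frac{3}{2}}}.$$

Repeating twice in total — each differentiation brings down another $(-u^2)$ — gives
$$\frac{d^{2}J}{da^{2}} = \int_{-\infty}^{\infty} - 5 u^{4} e^{- a u^{2}} \, du = - \frac{15 \sqrt{\pi}}{4 a^{\frac{5}{2}}},$$
and the integrand here is exactly the target integrand, so $I = - \frac{15 \sqrt{\pi}}{4 a^{\frac{5}{2}}}$.

Setting $a = 4$:
$$I = - \frac{15 \sqrt{\pi}}{128}.$$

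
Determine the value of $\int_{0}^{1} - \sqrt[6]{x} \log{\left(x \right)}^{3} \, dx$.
$\frac{7776}{2401}$

Begin with the known integral
$$J(a) = \int_{0}^{1} - x^{a} \, dx = - \frac{1}{a + 1}.$$

Differentiating under the integral sign brings down a factor of $\ln x$:
$$\frac{dJ}{da} = \int_{0}^{1} - x^{a} \log{\left(x \right)} \, dx = \frac{1}{\left(a + 1\right)^{2}}.$$

Repeating $3$ times in total — each differentiation brings down another $\ln x$ — gives
$$\frac{d^{3}J}{da^{3}} = \int_{0}^{1} - x^{a} \log{\left(x \right)}^{3} \, dx = \frac{6}{\left(a + 1\right)^{4}},$$
and the integrand here is exactly the target integrand, so $I = \frac{6}{\left(a + 1\right)^{4}}$.

Setting $a = \frac{1}{6}$:
$$I = \frac{7776}{2401}.$$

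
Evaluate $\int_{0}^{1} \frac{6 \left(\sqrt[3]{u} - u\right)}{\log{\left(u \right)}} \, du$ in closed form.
$\log{\left(\frac{64}{729} \right)}$

Consider the one-parameter family: let $I(a) = \int_{0}^{1} \frac{6 \left(- u + u^{a}\right)}{\log{\left(u \right)}} \, du$.

Since $\dfrac{\partial}{\partial a}\,u^{a} = u^{a} \ln u$, the $\ln u$ in the denominator cancels and
$$\frac{dI}{da} = \int_{0}^{1} 6 u^{a} \, du = 6 \left[\frac{u^{a+1}}{a+1}\right]_0^1 = \frac{6}{a + 1}.$$

Integrating with respect to $a$ gives $I(a) = \log{\left(\frac{\left(a + 1\right)^{6}}{64} \right)} + C$.

At $a = 1$ the integrand is identically $0$, so $I(1) = 0$. The closed form gives $0$, hence $C = 0$.

Setting $a = \frac{1}{3}$:
$$I = \log{\left(\frac{64}{729} \right)}.$$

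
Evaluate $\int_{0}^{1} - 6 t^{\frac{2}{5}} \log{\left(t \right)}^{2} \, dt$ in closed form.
$- \frac{1500}{343}$

Consider the simpler parametrised integral
$$J(a) = \int_{0}^{1} - 6 t^{a} \, dt = - \frac{6}{a + 1}.$$

Differentiating under the integral sign brings down a factor of $\ln t$:
$$\frac{dJ}{da} = \int_{0}^{1} - 6 t^{a} \log{\left(t \right)} \, dt = \frac{6}{\left(a + 1\right)^{2}}.$$

Repeating twice in total — each differentiation brings down another $\ln t$ — gives
$$\frac{d^{2}J}{da^{2}} = \int_{0}^{1} - 6 t^{a} \log{\left(t \right)}^{2} \, dt = - \frac{12}{\left(a + 1\right)^{3}},$$
and the integrand here is exactly the target integrand, so $I = - \frac{12}{\left(a + 1\right)^{3}}$.

Setting $a = \frac{2}{5}$:
$$I = - \frac{1500}{343}.$$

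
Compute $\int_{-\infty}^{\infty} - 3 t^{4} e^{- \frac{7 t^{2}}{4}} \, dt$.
$- \frac{72 \sqrt{7} \sqrt{\pi}}{343}$

Begin with the known integral
$$J(a) = \int_{-\infty}^{\infty} - 3 e^{- a t^{2}} \, dt = - \frac{3 \sqrt{\pi}}{\sqrt{a}}.$$

Differentiating under the integral sign brings down a factor of $(-t^2)$:
$$\frac{dJ}{da} = \int_{-\infty}^{\infty} 3 t^{2} e^{- a t^{2}} \, dt = \frac{3 \sqrt{\pi}}{2 a^{\frac{3}{2}}}.$$

Repeating twice in total — each differentiation brings down another $(-t^2)$ — gives
$$\frac{d^{2}J}{da^{2}} = \int_{-\infty}^{\infty} - 3 t^{4} e^{- a t^{2}} \, dt = - \frac{9 \sqrt{\pi}}{4 a^{\frac{5}{2}}},$$
and the integrand here is exactly the target integrand, so $I = - \frac{9 \sqrt{\pi}}{4 a^{\frac{5}{2}}}$.

Setting $a = \frac{7}{4}$:
$$I = - \frac{72 \sqrt{7} \sqrt{\pi}}{343}.$$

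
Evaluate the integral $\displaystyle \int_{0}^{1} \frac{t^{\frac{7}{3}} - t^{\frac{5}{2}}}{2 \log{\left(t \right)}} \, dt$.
$\log{\left(\frac{2 \sqrt{105}}{21} \right)}$

Replace the exponent $\frac{5}{2}$ by a parameter $a$: let $I(a) = \int_{0}^{1} \frac{t^{\frac{7}{3}} - t^{a}}{2 \log{\left(t \right)}} \, dt$.

Since $\dfrac{\partial}{\partial a}\,t^{a} = t^{a} \ln t$, the $\ln t$ in the denominator cancels and
$$\frac{dI}{da} = \int_{0}^{1} - \frac{1}{2} t^{a} \, dt = - \frac{1}{2} \left[\frac{t^{a+1}}{a+1}\right]_0^1 = - \frac{1}{2 a + 2}.$$

Integrating with respect to $a$ gives $I(a) = - \frac{\log{\left(a + 1 \right)}}{2} - \frac{\log{\left(3 \right)}}{2} + \frac{\log{\left(10 \right)}}{2} + C$.

At $a = \frac{7}{3}$ the integrand is identically $0$, so $I(\frac{7}{3}) = 0$. The closed form gives $0$, hence $C = 0$.

Setting $a = \frac{5}{2}$:
$$I = \log{\left(\frac{2 \sqrt{105}}{21} \right)}.$$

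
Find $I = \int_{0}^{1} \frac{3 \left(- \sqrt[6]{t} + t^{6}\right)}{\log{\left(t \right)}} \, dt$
$\log{\left(216 \right)}$

Replace the exponent $6$ by a parameter $a$: let $I(a) = \int_{0}^{1} \frac{3 \left(- \sqrt[6]{t} + t^{a}\right)}{\log{\left(t \right)}} \, dt$.

Since $\dfrac{\partial}{\partial a}\,t^{a} = t^{a} \ln t$, the $\ln t$ in the denominator cancels and
$$\frac{dI}{da} = \int_{0}^{1} 3 t^{a} \, dt = 3 \left[\frac{t^{a+1}}{a+1}\right]_0^1 = \frac{3}{a + 1}.$$

Integrating with respect to $a$ gives $I(a) = \log{\left(\frac{216 \left(a + 1\right)^{3}}{343} \right)} + C$.

At $a = \frac{1}{6}$ the integrand is identically $0$, so $I(\frac{1}{6}) = 0$. The closed form gives $0$, hence $C = 0$.

Setting $a = 6$:
$$I = \log{\left(216 \right)}.$$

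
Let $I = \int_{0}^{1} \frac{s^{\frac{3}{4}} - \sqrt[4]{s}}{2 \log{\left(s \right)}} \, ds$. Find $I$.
$- \frac{\log{\left(5 \right)}}{2} + \frac{\log{\left(7 \right)}}{2}$

Introduce a parameter $a$ in the exponent: let $I(a) = \int_{0}^{1} \frac{- \sqrt[4]{s} + s^{a}}{2 \log{\left(s \right)}} \, ds$.

Since $\dfrac{\partial}{\partial a}\,s^{a} = s^{a} \ln s$, the $\ln s$ in the denominator cancels and
$$\frac{dI}{da} = \int_{0}^{1} \frac{1}{2} s^{a} \, ds = \frac{1}{2} \left[\frac{s^{a+1}}{a+1}\right]_0^1 = \frac{1}{2 \left(a + 1\right)}.$$

Integrating with respect to $a$ gives $I(a) = \frac{\log{\left(a + 1 \right)}}{2} - \frac{\log{\left(5 \right)}}{2} + \log{\left(2 \right)} + C$.

At $a = \frac{1}{4}$ the integrand is identically $0$, so $I(\frac{1}{4}) = 0$. The closed form gives $0$, hence $C = 0$.

Setting $a = \frac{3}{4}$:
$$I = - \frac{\log{\left(5 \right)}}{2} + \frac{\log{\left(7 \right)}}{2}.$$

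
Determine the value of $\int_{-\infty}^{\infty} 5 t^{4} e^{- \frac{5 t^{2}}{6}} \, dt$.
$\frac{27 \sqrt{30} \sqrt{\pi}}{25}$

Start from the elementary integral
$$J(a) = \int_{-\infty}^{\infty} 5 e^{- a t^{2}} \, dt = \frac{5 \sqrt{\pi}}{\sqrt{a}}.$$

Differentiating under the integral sign brings down a factor of $(-t^2)$:
$$\frac{dJ}{da} = \int_{-\infty}^{\infty} - 5 t^{2} e^{- a t^{2}} \, dt = - \frac{5 \sqrt{\pi}}{2 a^{\frac{3}{2}}}.$$

Repeating twice in total — each differentiation brings down another $(-t^2)$ — gives
$$\frac{d^{2}J}{da^{2}} = \int_{-\infty}^{\infty} 5 t^{4} e^{- a t^{2}} \, dt = \frac{15 \sqrt{\pi}}{4 a^{\frac{5}{2}}},$$
and the integrand here is exactly the target integrand, so $I = \frac{15 \sqrt{\pi}}{4 a^{\frac{5}{2}}}$.

Setting $a = \frac{5}{6}$:
$$I = \frac{27 \sqrt{30} \sqrt{\pi}}{25}.$$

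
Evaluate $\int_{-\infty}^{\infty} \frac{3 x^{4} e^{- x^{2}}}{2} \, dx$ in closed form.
$\frac{9 \sqrt{\pi}}{8}$

Consider the simpler parametrised integral
$$J(a) = \int_{-\infty}^{\infty} \frac{3 e^{- a x^{2}}}{2} \, dx = \frac{3 \sqrt{\pi}}{2 \sqrt{a}}.$$

Differentiating under the integral sign brings down a factor of $(-x^2)$:
$$\frac{dJ}{da} = \int_{-\infty}^{\infty} - \frac{3 x^{2} e^{- a x^{2}}}{2} \, dx = - \frac{3 \sqrt{\pi}}{4 a^{\frac{3}{2}}}.$$

Repeating twice in total — each differentiation brings down another $(-x^2)$ — gives
$$\frac{d^{2}J}{da^{2}} = \int_{-\infty}^{\infty} \frac{3 x^{4} e^{- a x^{2}}}{2} \, dx = \frac{9 \sqrt{\pi}}{8 a^{\frac{5}{2}}},$$
and the integrand here is exactly the target integrand, so $I = \frac{9 \sqrt{\pi}}{8 a^{\frac{5}{2}}}$.

Setting $a = 1$:
$$I = \frac{9 \sqrt{\pi}}{8}.$$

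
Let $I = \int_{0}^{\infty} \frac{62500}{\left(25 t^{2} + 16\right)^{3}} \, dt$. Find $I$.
$\frac{9375 \pi}{4096}$

Recall the elementary integral
$$J(a) = \int_{0}^{\infty} \frac{4}{a^{2} + t^{2}} \, dt = \frac{2 \pi}{a}.$$

Differentiating under the integral sign with respect to $a$,
$$\frac{dJ}{da} = \int_{0}^{\infty} - \frac{8 a}{\left(a^{2} + t^{2}\right)^{2}} \, dt = - \frac{2 \pi}{a^{2}},$$
so $\int_{0}^{\infty} \frac{4}{\left(a^{2} + t^{2}\right)^{2}} \, dt = \frac{\pi}{a^{3}}$.

Repeating — each differentiation of $1/(t^2+a^2)^j$ produces $-2ja/(t^2+a^2)^{j+1}$ — and dividing through by $-2ja$ at each step yields, after $2$ differentiations in total,
$$\int_{0}^{\infty} \frac{4}{\left(a^{2} + t^{2}\right)^{3}} \, dt = \frac{3 \pi}{4 a^{5}}.$$

Setting $a = \frac{4}{5}$:
$$I = \frac{9375 \pi}{4096}.$$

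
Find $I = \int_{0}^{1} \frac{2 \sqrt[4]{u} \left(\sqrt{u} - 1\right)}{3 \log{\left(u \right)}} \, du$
$- \frac{2 \log{\left(5 \right)}}{3} + \frac{2 \log{\left(7 \right)}}{3}$

Replace the exponent $\frac{3}{4}$ by a parameter $a$: let $I(a) = \int_{0}^{1} \frac{2 \left(- \sqrt[4]{u} + u^{a}\right)}{3 \log{\left(u \right)}} \, du$.

Since $\dfrac{\partial}{\partial a}\,u^{a} = u^{a} \ln u$, the $\ln u$ in the denominator cancels and
$$\frac{dI}{da} = \int_{0}^{1} \frac{2}{3} u^{a} \, du = \frac{2}{3} \left[\frac{u^{a+1}}{a+1}\right]_0^1 = \frac{2}{3 \left(a + 1\right)}.$$

Integrating with respect to $a$ gives $I(a) = \log{\left(\frac{2 \sqrt[3]{10} \left(a + 1\right)^{\frac{2}{3}}}{5} \right)} + C$.

At $a = \frac{1}{4}$ the integrand is identically $0$, so $I(\frac{1}{4}) = 0$. The closed form gives $0$, hence $C = 0$.

Setting $a = \frac{3}{4}$:
$$I = - \frac{2 \log{\left(5 \right)}}{3} + \frac{2 \log{\left(7 \right)}}{3}.$$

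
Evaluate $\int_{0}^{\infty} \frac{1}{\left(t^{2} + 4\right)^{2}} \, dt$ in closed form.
$\frac{\pi}{32}$

Recall the elementary integral
$$J(a) = \int_{0}^{\infty} \frac{1}{a^{2} + t^{2}} \, dt = \frac{\pi}{2 a}.$$

Differentiating under the integral sign with respect to $a$,
$$\frac{dJ}{da} = \int_{0}^{\infty} - \frac{2 a}{\left(a^{2} + t^{2}\right)^{2}} \, dt = - \frac{\pi}{2 a^{2}},$$
so $\int_{0}^{\infty} \frac{1}{\left(a^{2} + t^{2}\right)^{2}} \, dt = \frac{\pi}{4 a^{3}}$.

Setting $a = 2$:
$$I = \frac{\pi}{32}.$$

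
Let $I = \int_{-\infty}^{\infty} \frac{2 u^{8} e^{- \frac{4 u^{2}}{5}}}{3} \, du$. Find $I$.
$\frac{21875 \sqrt{5} \sqrt{\pi}}{4096}$

Start from the elementary integral
$$J(a) = \int_{-\infty}^{\infty} \frac{2 e^{- a u^{2}}}{3} \, du = \frac{2 \sqrt{\pi}}{3 \sqrt{a}}.$$

Differentiating under the integral sign brings down a factor of $(-u^2)$:
$$\frac{dJ}{da} = \int_{-\infty}^{\infty} - \frac{2 u^{2} e^{- a u^{2}}}{3} \, du = - \frac{\sqrt{\pi}}{3 a^{\frac{3}{2}}}.$$

Repeating $4$ times in total — each differentiation brings down another $(-u^2)$ — gives
$$\frac{d^{4}J}{da^{4}} = \int_{-\infty}^{\infty} \frac{2 u^{8} e^{- a u^{2}}}{3} \, du = \frac{35 \sqrt{\pi}}{8 a^{\frac{9}{2}}},$$
and the integrand here is exactly the target integrand, so $I = \frac{35 \sqrt{\pi}}{8 a^{\frac{9}{2}}}$.

Setting $a = \frac{4}{5}$:
$$I = \frac{21875 \sqrt{5} \sqrt{\pi}}{4096}.$$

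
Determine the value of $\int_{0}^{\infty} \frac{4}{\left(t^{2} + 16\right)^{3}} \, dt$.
$\frac{3 \pi}{4096}$

Start from the standard arctangent integral
$$J(a) = \int_{0}^{\infty} \frac{4}{a^{2} + t^{2}} \, dt = \frac{2 \pi}{a}.$$

Differentiating under the integral sign with respect to $a$,
$$\frac{dJ}{da} = \int_{0}^{\infty} - \frac{8 a}{\left(a^{2} + t^{2}\right)^{2}} \, dt = - \frac{2 \pi}{a^{2}},$$
so $\int_{0}^{\infty} \frac{4}{\left(a^{2} + t^{2}\right)^{2}} \, dt = \frac{\pi}{a^{3}}$.

Repeating — each differentiation of $1/(t^2+a^2)^j$ produces $-2ja/(t^2+a^2)^{j+1}$ — and dividing through by $-2ja$ at each step yields, after $2$ differentiations in total,
$$\int_{0}^{\infty} \frac{4}{\left(a^{2} + t^{2}\right)^{3}} \, dt = \frac{3 \pi}{4 a^{5}}.$$

Setting $a = 4$:
$$I = \frac{3 \pi}{4096}.$$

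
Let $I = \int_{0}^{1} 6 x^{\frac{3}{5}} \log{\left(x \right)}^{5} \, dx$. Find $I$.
$- \frac{703125}{16384}$

Consider the simpler parametrised integral
$$J(a) = \int_{0}^{1} 6 x^{a} \, dx = \frac{6}{a + 1}.$$

Differentiating under the integral sign brings down a factor of $\ln x$:
$$\frac{dJ}{da} = \int_{0}^{1} 6 x^{a} \log{\left(x \right)} \, dx = - \frac{6}{\left(a + 1\right)^{2}}.$$

Repeating $5$ times in total — each differentiation brings down another $\ln x$ — gives
$$\frac{d^{5}J}{da^{5}} = \int_{0}^{1} 6 x^{a} \log{\left(x \right)}^{5} \, dx = - \frac{720}{\left(a + 1\right)^{6}},$$
and the integrand here is exactly the target integrand, so $I = - \frac{720}{\left(a + 1\right)^{6}}$.

Setting $a = \frac{3}{5}$:
$$I = - \frac{703125}{16384}.$$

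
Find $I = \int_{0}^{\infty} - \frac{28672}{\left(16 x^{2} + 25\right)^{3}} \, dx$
$- \frac{1344 \pi}{3125}$

Start from the standard arctangent integral
$$J(a) = \int_{0}^{\infty} - \frac{7}{a^{2} + x^{2}} \, dx = - \frac{7 \pi}{2 a}.$$

Differentiating under the integral sign with respect to $a$,
$$\frac{dJ}{da} = \int_{0}^{\infty} \frac{14 a}{\left(a^{2} + x^{2}\right)^{2}} \, dx = \frac{7 \pi}{2 a^{2}},$$
so $\int_{0}^{\infty} - \frac{7}{\left(a^{2} + x^{2}\right)^{2}} \, dx = - \frac{7 \pi}{4 a^{3}}$.

Repeating — each differentiation of $1/(x^2+a^2)^j$ produces $-2ja/(x^2+a^2)^{j+1}$ — and dividing through by $-2ja$ at each step yields, after $2$ differentiations in total,
$$\int_{0}^{\infty} - \frac{7}{\left(a^{2} + x^{2}\right)^{3}} \, dx = - \frac{21 \pi}{16 a^{5}}.$$

Setting $a = \frac{5}{4}$:
$$I = - \frac{1344 \pi}{3125}.$$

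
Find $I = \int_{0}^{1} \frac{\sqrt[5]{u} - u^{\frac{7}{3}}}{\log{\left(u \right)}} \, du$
$\log{\left(\frac{9}{25} \right)}$

Introduce a parameter $a$ in the exponent: let $I(a) = \int_{0}^{1} \frac{- u^{\frac{7}{3}} + u^{a}}{\log{\left(u \right)}} \, du$.

Since $\dfrac{\partial}{\partial a}\,u^{a} = u^{a} \ln u$, the $\ln u$ in the denominator cancels and
$$\frac{dI}{da} = \int_{0}^{1} u^{a} \, du = \left[\frac{u^{a+1}}{a+1}\right]_0^1 = \frac{1}{a + 1}.$$

Integrating with respect to $a$ gives $I(a) = \log{\left(\frac{3 a}{10} + \frac{3}{10} \right)} + C$.

At $a = \frac{7}{3}$ the integrand is identically $0$, so $I(\frac{7}{3}) = 0$. The closed form gives $0$, hence $C = 0$.

Setting $a = \frac{1}{5}$:
$$I = \log{\left(\frac{9}{25} \right)}.$$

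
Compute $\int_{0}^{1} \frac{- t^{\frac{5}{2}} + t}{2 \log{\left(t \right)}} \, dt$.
$- \frac{\log{\left(7 \right)}}{2} + \log{\left(2 \right)}$

Consider the one-parameter family: let $I(a) = \int_{0}^{1} \frac{t - t^{a}}{2 \log{\left(t \right)}} \, dt$.

Since $\dfrac{\partial}{\partial a}\,t^{a} = t^{a} \ln t$, the $\ln t$ in the denominator cancels and
$$\frac{dI}{da} = \int_{0}^{1} - \frac{1}{2} t^{a} \, dt = - \frac{1}{2} \left[\frac{t^{a+1}}{a+1}\right]_0^1 = - \frac{1}{2 a + 2}.$$

Integrating with respect to $a$ gives $I(a) = - \frac{\log{\left(a + 1 \right)}}{2} + \frac{\log{\left(2 \right)}}{2} + C$.

At $a = 1$ the integrand is identically $0$, so $I(1) = 0$. The closed form gives $0$, hence $C = 0$.

Setting $a = \frac{5}{2}$:
$$I = - \frac{\log{\left(7 \right)}}{2} + \log{\left(2 \right)}.$$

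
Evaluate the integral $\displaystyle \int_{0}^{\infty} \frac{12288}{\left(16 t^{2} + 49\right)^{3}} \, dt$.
$\frac{576 \pi}{16807}$

Recall the elementary integral
$$J(a) = \int_{0}^{\infty} \frac{3}{a^{2} + t^{2}} \, dt = \frac{3 \pi}{2 a}.$$

Differentiating under the integral sign with respect to $a$,
$$\frac{dJ}{da} = \int_{0}^{\infty} - \frac{6 a}{\left(a^{2} + t^{2}\right)^{2}} \, dt = - \frac{3 \pi}{2 a^{2}},$$
so $\int_{0}^{\infty} \frac{3}{\left(a^{2} + t^{2}\right)^{2}} \, dt = \frac{3 \pi}{4 a^{3}}$.

Repeating — each differentiation of $1/(t^2+a^2)^j$ produces $-2ja/(t^2+a^2)^{j+1}$ — and dividing through by $-2ja$ at each step yields, after $2$ differentiations in total,
$$\int_{0}^{\infty} \frac{3}{\left(a^{2} + t^{2}\right)^{3}} \, dt = \frac{9 \pi}{16 a^{5}}.$$

Setting $a = \frac{7}{4}$:
$$I = \frac{576 \pi}{16807}.$$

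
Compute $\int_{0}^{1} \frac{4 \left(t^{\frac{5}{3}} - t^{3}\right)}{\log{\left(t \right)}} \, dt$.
$- \log{\left(\frac{81}{16} \right)}$

Introduce a parameter $a$ in the exponent: let $I(a) = \int_{0}^{1} \frac{4 \left(t^{\frac{5}{3}} - t^{a}\right)}{\log{\left(t \right)}} \, dt$.

Since $\dfrac{\partial}{\partial a}\,t^{a} = t^{a} \ln t$, the $\ln t$ in the denominator cancels and
$$\frac{dI}{da} = \int_{0}^{1} -4 t^{a} \, dt = -4 \left[\frac{t^{a+1}}{a+1}\right]_0^1 = - \frac{4}{a + 1}.$$

Integrating with respect to $a$ gives $I(a) = - \log{\left(\frac{81 \left(a + 1\right)^{4}}{4096} \right)} + C$.

At $a = \frac{5}{3}$ the integrand is identically $0$, so $I(\frac{5}{3}) = 0$. The closed form gives $0$, hence $C = 0$.

Setting $a = 3$:
$$I = - \log{\left(\frac{81}{16} \right)}.$$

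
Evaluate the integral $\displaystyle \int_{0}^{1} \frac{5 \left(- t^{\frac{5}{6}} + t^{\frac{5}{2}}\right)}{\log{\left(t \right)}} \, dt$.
$- \log{\left(\frac{161051}{4084101} \right)}$

Replace the exponent $\frac{5}{6}$ by a parameter $a$: let $I(a) = \int_{0}^{1} \frac{5 \left(t^{\frac{5}{2}} - t^{a}\right)}{\log{\left(t \right)}} \, dt$.

Since $\dfrac{\partial}{\partial a}\,t^{a} = t^{a} \ln t$, the $\ln t$ in the denominator cancels and
$$\frac{dI}{da} = \int_{0}^{1} -5 t^{a} \, dt = -5 \left[\frac{t^{a+1}}{a+1}\right]_0^1 = - \frac{5}{a + 1}.$$

Integrating with respect to $a$ gives $I(a) = - \log{\left(\frac{32 \left(a + 1\right)^{5}}{16807} \right)} + C$.

At $a = \frac{5}{2}$ the integrand is identically $0$, so $I(\frac{5}{2}) = 0$. The closed form gives $0$, hence $C = 0$.

Setting $a = \frac{5}{6}$:
$$I = - \log{\left(\frac{161051}{4084101} \right)}.$$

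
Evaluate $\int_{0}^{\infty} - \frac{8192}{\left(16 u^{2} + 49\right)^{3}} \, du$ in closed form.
$- \frac{384 \pi}{16807}$

Begin with the known result
$$J(a) = \int_{0}^{\infty} - \frac{2}{a^{2} + u^{2}} \, du = - \frac{\pi}{a}.$$

Differentiating under the integral sign with respect to $a$,
$$\frac{dJ}{da} = \int_{0}^{\infty} \frac{4 a}{\left(a^{2} + u^{2}\right)^{2}} \, du = \frac{\pi}{a^{2}},$$
so $\int_{0}^{\infty} - \frac{2}{\left(a^{2} + u^{2}\right)^{2}} \, du = - \frac{\pi}{2 a^{3}}$.

Repeating — each differentiation of $1/(u^2+a^2)^j$ produces $-2ja/(u^2+a^2)^{j+1}$ — and dividing through by $-2ja$ at each step yields, after $2$ differentiations in total,
$$\int_{0}^{\infty} - \frac{2}{\left(a^{2} + u^{2}\right)^{3}} \, du = - \frac{3 \pi}{8 a^{5}}.$$

Setting $a = \frac{7}{4}$:
$$I = - \frac{384 \pi}{16807}.$$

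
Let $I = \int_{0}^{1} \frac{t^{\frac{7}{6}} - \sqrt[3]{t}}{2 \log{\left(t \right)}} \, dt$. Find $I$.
$\log{\left(\frac{\sqrt{26}}{4} \right)}$

Introduce a parameter $a$ in the exponent: let $I(a) = \int_{0}^{1} \frac{t^{\frac{7}{6}} - t^{a}}{2 \log{\left(t \right)}} \, dt$.

Since $\dfrac{\partial}{\partial a}\,t^{a} = t^{a} \ln t$, the $\ln t$ in the denominator cancels and
$$\frac{dI}{da} = \int_{0}^{1} - \frac{1}{2} t^{a} \, dt = - \frac{1}{2} \left[\frac{t^{a+1}}{a+1}\right]_0^1 = - \frac{1}{2 a + 2}.$$

Integrating with respect to $a$ gives $I(a) = - \frac{\log{\left(a + 1 \right)}}{2} - \frac{\log{\left(6 \right)}}{2} + \frac{\log{\left(13 \right)}}{2} + C$.

At $a = \frac{7}{6}$ the integrand is identically $0$, so $I(\frac{7}{6}) = 0$. The closed form gives $0$, hence $C = 0$.

Setting $a = \frac{1}{3}$:
$$I = \log{\left(\frac{\sqrt{26}}{4} \right)}.$$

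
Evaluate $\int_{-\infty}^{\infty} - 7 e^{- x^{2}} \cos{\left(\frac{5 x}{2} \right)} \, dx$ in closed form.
$- \frac{7 \sqrt{\pi}}{e^{\frac{25}{16}}}$

Define $I(b) = \int_{-\infty}^{\infty} - 7 e^{- x^{2}} \cos{\left(b x \right)} \, dx$.

Differentiating under the integral sign,
$$I'(b) = \int_{-\infty}^{\infty} 7 x e^{- x^{2}} \sin{\left(b x \right)} \, dx.$$

Integrate $\int_{-\infty}^{\infty} x \sin(b x)\, e^{- x^{2}}\, dx$ by parts with $u = \sin(b x)$ and $dv = x\, e^{- x^{2}}\, dx$, giving $v = - \frac{e^{- x^{2}}}{2}$. The boundary term vanishes and
$$\int_{-\infty}^{\infty} x \sin(b x)\, e^{- x^{2}}\, dx = \frac{b}{2} \int_{-\infty}^{\infty} \cos(b x)\, e^{- x^{2}}\, dx,$$
so $I'(b) = - \frac{b}{2}\, I(b)$.

This is a separable first-order ODE; solving with the initial condition $I(0) = \int_{-\infty}^{\infty} - 7 e^{- x^{2}}\,dx = - 7 \sqrt{\pi}$ gives
$$I(b) = - 7 \sqrt{\pi} e^{- \frac{b^{2}}{4}}.$$

Setting $b = \frac{5}{2}$:
$$I = - \frac{7 \sqrt{\pi}}{e^{\frac{25}{16}}}.$$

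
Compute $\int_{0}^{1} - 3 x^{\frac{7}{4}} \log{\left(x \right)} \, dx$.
$\frac{48}{121}$

Begin with the known integral
$$J(a) = \int_{0}^{1} - 3 x^{a} \, dx = - \frac{3}{a + 1}.$$

Differentiating under the integral sign brings down a factor of $\ln x$:
$$\frac{dJ}{da} = \int_{0}^{1} - 3 x^{a} \log{\left(x \right)} \, dx = \frac{3}{\left(a + 1\right)^{2}}.$$

The integral on the left is $I$, so $I = \frac{3}{\left(a + 1\right)^{2}}$.

Setting $a = \frac{7}{4}$:
$$I = \frac{48}{121}.$$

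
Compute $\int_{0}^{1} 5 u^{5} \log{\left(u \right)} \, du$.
$- \frac{5}{36}$

Start from the elementary integral
$$J(a) = \int_{0}^{1} 5 u^{a} \, du = \frac{5}{a + 1}.$$

Differentiating under the integral sign brings down a factor of $\ln u$:
$$\frac{dJ}{da} = \int_{0}^{1} 5 u^{a} \log{\left(u \right)} \, du = - \frac{5}{\left(a + 1\right)^{2}}.$$

The integral on the left is $I$, so $I = - \frac{5}{\left(a + 1\right)^{2}}$.

Setting $a = 5$:
$$I = - \frac{5}{36}.$$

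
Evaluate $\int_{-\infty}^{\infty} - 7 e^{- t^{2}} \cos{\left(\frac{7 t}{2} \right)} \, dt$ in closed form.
$- \frac{7 \sqrt{\pi}}{e^{\frac{49}{16}}}$

Let $b$ denote the cosine frequency and define $I(b) = \int_{-\infty}^{\infty} - 7 e^{- t^{2}} \cos{\left(b t \right)} \, dt$.

Differentiating under the integral sign,
$$I'(b) = \int_{-\infty}^{\infty} 7 t e^{- t^{2}} \sin{\left(b t \right)} \, dt.$$

Integrate $\int_{-\infty}^{\infty} t \sin(b t)\, e^{- t^{2}}\, dt$ by parts with $u = \sin(b t)$ and $dv = t\, e^{- t^{2}}\, dt$, giving $v = - \frac{e^{- t^{2}}}{2}$. The boundary term vanishes and
$$\int_{-\infty}^{\infty} t \sin(b t)\, e^{- t^{2}}\, dt = \frac{b}{2} \int_{-\infty}^{\infty} \cos(b t)\, e^{- t^{2}}\, dt,$$
so $I'(b) = - \frac{b}{2}\, I(b)$.

This is a separable first-order ODE; solving with the initial condition $I(0) = \int_{-\infty}^{\infty} - 7 e^{- t^{2}}\,dt = - 7 \sqrt{\pi}$ gives
$$I(b) = - 7 \sqrt{\pi} e^{- \frac{b^{2}}{4}}.$$

Setting $b = \frac{7}{2}$:
$$I = - \frac{7 \sqrt{\pi}}{e^{\frac{49}{16}}}.$$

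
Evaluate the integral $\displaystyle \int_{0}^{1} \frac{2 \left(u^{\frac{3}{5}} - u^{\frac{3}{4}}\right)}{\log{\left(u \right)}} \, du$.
$\log{\left(\frac{1024}{1225} \right)}$

Introduce a parameter $a$ in the exponent: let $I(a) = \int_{0}^{1} \frac{2 \left(- u^{\frac{3}{4}} + u^{a}\right)}{\log{\left(u \right)}} \, du$.

Since $\dfrac{\partial}{\partial a}\,u^{a} = u^{a} \ln u$, the $\ln u$ in the denominator cancels and
$$\frac{dI}{da} = \int_{0}^{1} 2 u^{a} \, du = 2 \left[\frac{u^{a+1}}{a+1}\right]_0^1 = \frac{2}{a + 1}.$$

Integrating with respect to $a$ gives $I(a) = \log{\left(\frac{16 \left(a + 1\right)^{2}}{49} \right)} + C$.

At $a = \frac{3}{4}$ the integrand is identically $0$, so $I(\frac{3}{4}) = 0$. The closed form gives $0$, hence $C = 0$.

Setting $a = \frac{3}{5}$:
$$I = \log{\left(\frac{1024}{1225} \right)}.$$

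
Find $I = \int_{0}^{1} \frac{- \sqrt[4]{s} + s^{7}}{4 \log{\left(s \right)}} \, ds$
$- \frac{\log{\left(5 \right)}}{4} + \frac{5 \log{\left(2 \right)}}{4}$

Consider the one-parameter family: let $I(a) = \int_{0}^{1} \frac{s^{7} - s^{a}}{4 \log{\left(s \right)}} \, ds$.

Since $\dfrac{\partial}{\partial a}\,s^{a} = s^{a} \ln s$, the $\ln s$ in the denominator cancels and
$$\frac{dI}{da} = \int_{0}^{1} - \frac{1}{4} s^{a} \, ds = - \frac{1}{4} \left[\frac{s^{a+1}}{a+1}\right]_0^1 = - \frac{1}{4 a + 4}.$$

Integrating with respect to $a$ gives $I(a) = - \frac{\log{\left(a + 1 \right)}}{4} + \frac{3 \log{\left(2 \right)}}{4} + C$.

At $a = 7$ the integrand is identically $0$, so $I(7) = 0$. The closed form gives $0$, hence $C = 0$.

Setting $a = \frac{1}{4}$:
$$I = - \frac{\log{\left(5 \right)}}{4} + \frac{5 \log{\left(2 \right)}}{4}.$$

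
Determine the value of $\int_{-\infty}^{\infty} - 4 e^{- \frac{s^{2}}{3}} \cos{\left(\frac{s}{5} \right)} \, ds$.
$- \frac{4 \sqrt{3} \sqrt{\pi}}{e^{\frac{3}{100}}}$

Treat the cosine frequency as a parameter and define $I(b) = \int_{-\infty}^{\infty} - 4 e^{- \frac{s^{2}}{3}} \cos{\left(b s \right)} \, ds$.

Differentiating under the integral sign,
$$I'(b) = \int_{-\infty}^{\infty} 4 s e^{- \frac{s^{2}}{3}} \sin{\left(b s \right)} \, ds.$$

Integrate $\int_{-\infty}^{\infty} s \sin(b s)\, e^{- \frac{s^{2}}{3}}\, ds$ by parts with $u = \sin(b s)$ and $dv = s\, e^{- \frac{s^{2}}{3}}\, ds$, giving $v = - \frac{3 e^{- \frac{s^{2}}{3}}}{2}$. The boundary term vanishes and
$$\int_{-\infty}^{\infty} s \sin(b s)\, e^{- \frac{s^{2}}{3}}\, ds = \frac{3 b}{2} \int_{-\infty}^{\infty} \cos(b s)\, e^{- \frac{s^{2}}{3}}\, ds,$$
so $I'(b) = - \frac{3 b}{2}\, I(b)$.

This is a separable first-order ODE; solving with the initial condition $I(0) = \int_{-\infty}^{\infty} - 4 e^{- \frac{s^{2}}{3}}\,ds = - 4 \sqrt{3} \sqrt{\pi}$ gives
$$I(b) = - 4 \sqrt{3} \sqrt{\pi} e^{- \frac{3 b^{2}}{4}}.$$

Setting $b = \frac{1}{5}$:
$$I = - \frac{4 \sqrt{3} \sqrt{\pi}}{e^{\frac{3}{100}}}.$$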